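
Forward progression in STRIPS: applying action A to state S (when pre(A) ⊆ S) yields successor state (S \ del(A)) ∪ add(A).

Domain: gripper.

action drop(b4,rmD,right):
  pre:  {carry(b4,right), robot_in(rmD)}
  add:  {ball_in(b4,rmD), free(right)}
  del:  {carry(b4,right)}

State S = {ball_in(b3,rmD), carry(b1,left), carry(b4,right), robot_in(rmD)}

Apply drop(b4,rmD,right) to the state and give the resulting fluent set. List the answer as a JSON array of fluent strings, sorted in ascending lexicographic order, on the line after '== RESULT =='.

Progress:
  pre ⊆ S: {carry(b4,right), robot_in(rmD)} ⊆ S  — applicable
  S \ del = {ball_in(b3,rmD), carry(b1,left), robot_in(rmD)}
  ∪ add   = {ball_in(b3,rmD), ball_in(b4,rmD), carry(b1,left), free(right), robot_in(rmD)}

== RESULT ==
["ball_in(b3,rmD)", "ball_in(b4,rmD)", "carry(b1,left)", "free(right)", "robot_in(rmD)"]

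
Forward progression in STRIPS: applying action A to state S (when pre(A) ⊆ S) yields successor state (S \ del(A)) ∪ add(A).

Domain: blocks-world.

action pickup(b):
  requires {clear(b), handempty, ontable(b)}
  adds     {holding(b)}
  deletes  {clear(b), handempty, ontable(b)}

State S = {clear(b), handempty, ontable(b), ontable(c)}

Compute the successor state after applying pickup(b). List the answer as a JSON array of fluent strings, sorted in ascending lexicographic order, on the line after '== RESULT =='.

Progress:
  pre ⊆ S: {clear(b), handempty, ontable(b)} ⊆ S  — applicable
  S \ del = {ontable(c)}
  ∪ add   = {holding(b), ontable(c)}

== RESULT ==
["holding(b)", "ontable(c)"]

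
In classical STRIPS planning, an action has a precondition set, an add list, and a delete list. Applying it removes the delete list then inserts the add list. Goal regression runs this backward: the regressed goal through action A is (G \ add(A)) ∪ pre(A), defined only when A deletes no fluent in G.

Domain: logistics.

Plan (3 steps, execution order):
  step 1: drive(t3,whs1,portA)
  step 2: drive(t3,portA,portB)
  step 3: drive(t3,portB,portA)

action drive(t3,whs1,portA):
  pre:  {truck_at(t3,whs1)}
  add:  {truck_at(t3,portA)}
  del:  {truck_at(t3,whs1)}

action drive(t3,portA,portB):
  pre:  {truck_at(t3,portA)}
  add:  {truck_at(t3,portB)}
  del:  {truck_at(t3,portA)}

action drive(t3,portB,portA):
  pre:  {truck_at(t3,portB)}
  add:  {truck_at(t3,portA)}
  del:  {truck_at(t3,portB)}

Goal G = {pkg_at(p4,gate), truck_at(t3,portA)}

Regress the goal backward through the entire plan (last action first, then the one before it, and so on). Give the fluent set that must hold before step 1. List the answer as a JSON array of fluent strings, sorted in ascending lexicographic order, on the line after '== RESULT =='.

Work backward from the goal:
  through step 3 (drive(t3,portB,portA)): drop {truck_at(t3,portA)}, keep {pkg_at(p4,gate)}, require {truck_at(t3,portB)}
    → {pkg_at(p4,gate), truck_at(t3,portB)}
  through step 2 (drive(t3,portA,portB)): drop {truck_at(t3,portB)}, keep {pkg_at(p4,gate)}, require {truck_at(t3,portA)}
    → {pkg_at(p4,gate), truck_at(t3,portA)}
  through step 1 (drive(t3,whs1,portA)): drop {truck_at(t3,portA)}, keep {pkg_at(p4,gate)}, require {truck_at(t3,whs1)}
    → {pkg_at(p4,gate), truck_at(t3,whs1)}

== RESULT ==
["pkg_at(p4,gate)", "truck_at(t3,whs1)"]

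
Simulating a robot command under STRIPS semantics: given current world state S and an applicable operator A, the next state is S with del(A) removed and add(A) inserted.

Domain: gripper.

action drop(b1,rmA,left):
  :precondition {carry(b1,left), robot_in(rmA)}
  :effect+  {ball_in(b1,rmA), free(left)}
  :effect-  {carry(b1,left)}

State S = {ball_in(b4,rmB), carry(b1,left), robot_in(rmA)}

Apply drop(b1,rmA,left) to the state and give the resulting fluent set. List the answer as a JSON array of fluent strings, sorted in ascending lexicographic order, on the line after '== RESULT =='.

Progress:
  pre ⊆ S: {carry(b1,left), robot_in(rmA)} ⊆ S  — applicable
  S \ del = {ball_in(b4,rmB), robot_in(rmA)}
  ∪ add   = {ball_in(b1,rmA), ball_in(b4,rmB), free(left), robot_in(rmA)}

== RESULT ==
["ball_in(b1,rmA)", "ball_in(b4,rmB)", "free(left)", "robot_in(rmA)"]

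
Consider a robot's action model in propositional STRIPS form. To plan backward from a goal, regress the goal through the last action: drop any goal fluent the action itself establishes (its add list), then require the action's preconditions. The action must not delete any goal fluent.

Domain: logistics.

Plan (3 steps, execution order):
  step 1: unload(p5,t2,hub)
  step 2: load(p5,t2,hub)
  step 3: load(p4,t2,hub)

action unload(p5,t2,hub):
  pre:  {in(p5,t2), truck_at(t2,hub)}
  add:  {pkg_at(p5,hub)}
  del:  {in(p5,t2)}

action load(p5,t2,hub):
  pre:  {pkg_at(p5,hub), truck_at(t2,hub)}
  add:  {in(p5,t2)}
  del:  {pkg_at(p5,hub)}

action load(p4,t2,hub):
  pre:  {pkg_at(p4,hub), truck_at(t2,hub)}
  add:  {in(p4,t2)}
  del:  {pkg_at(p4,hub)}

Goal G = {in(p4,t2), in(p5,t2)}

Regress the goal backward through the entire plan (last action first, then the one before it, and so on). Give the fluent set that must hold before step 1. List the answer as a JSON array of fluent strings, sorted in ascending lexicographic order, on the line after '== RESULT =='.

Work backward from the goal:
  through step 3 (load(p4,t2,hub)): drop {in(p4,t2)}, keep {in(p5,t2)}, require {pkg_at(p4,hub), truck_at(t2,hub)}
    → {in(p5,t2), pkg_at(p4,hub), truck_at(t2,hub)}
  through step 2 (load(p5,t2,hub)): drop {in(p5,t2)}, keep {pkg_at(p4,hub), truck_at(t2,hub)}, require {pkg_at(p5,hub), truck_at(t2,hub)}
    → {pkg_at(p4,hub), pkg_at(p5,hub), truck_at(t2,hub)}
  through step 1 (unload(p5,t2,hub)): drop {pkg_at(p5,hub)}, keep {pkg_at(p4,hub), truck_at(t2,hub)}, require {in(p5,t2), truck_at(t2,hub)}
    → {in(p5,t2), pkg_at(p4,hub), truck_at(t2,hub)}

== RESULT ==
["in(p5,t2)", "pkg_at(p4,hub)", "truck_at(t2,hub)"]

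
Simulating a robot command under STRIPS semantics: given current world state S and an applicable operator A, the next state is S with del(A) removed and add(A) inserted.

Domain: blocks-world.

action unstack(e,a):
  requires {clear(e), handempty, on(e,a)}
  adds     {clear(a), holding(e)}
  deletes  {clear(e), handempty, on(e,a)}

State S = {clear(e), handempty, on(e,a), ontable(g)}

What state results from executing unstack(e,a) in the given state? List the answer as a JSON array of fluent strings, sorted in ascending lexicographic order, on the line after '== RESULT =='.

Progress:
  pre ⊆ S: {clear(e), handempty, on(e,a)} ⊆ S  — applicable
  S \ del = {ontable(g)}
  ∪ add   = {clear(a), holding(e), ontable(g)}

== RESULT ==
["clear(a)", "holding(e)", "ontable(g)"]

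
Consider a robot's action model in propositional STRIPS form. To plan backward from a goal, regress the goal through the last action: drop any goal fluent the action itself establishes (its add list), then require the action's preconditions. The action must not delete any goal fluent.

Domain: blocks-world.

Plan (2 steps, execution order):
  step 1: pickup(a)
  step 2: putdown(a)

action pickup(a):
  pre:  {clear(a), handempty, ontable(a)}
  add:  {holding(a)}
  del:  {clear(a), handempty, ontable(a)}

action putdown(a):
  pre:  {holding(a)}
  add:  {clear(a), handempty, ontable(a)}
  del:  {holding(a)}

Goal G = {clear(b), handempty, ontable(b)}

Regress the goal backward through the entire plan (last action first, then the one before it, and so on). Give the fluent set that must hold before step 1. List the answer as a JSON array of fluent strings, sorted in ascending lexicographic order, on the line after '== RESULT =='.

Regress step by step:
  through step 2 (putdown(a)): drop {handempty}, keep {clear(b), ontable(b)}, require {holding(a)}
    → {clear(b), holding(a), ontable(b)}
  through step 1 (pickup(a)): drop {holding(a)}, keep {clear(b), ontable(b)}, require {clear(a), handempty, ontable(a)}
    → {clear(a), clear(b), handempty, ontable(a), ontable(b)}

== RESULT ==
["clear(a)", "clear(b)", "handempty", "ontable(a)", "ontable(b)"]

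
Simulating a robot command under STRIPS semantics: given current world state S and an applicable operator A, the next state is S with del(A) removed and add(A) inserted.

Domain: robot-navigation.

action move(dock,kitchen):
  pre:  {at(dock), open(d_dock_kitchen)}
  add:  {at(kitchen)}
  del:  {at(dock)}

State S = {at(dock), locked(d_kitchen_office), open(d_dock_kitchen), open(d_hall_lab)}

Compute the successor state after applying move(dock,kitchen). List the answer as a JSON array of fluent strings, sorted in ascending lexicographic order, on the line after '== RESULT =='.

Compute (S \ del) ∪ add:
  pre ⊆ S: {at(dock), open(d_dock_kitchen)} ⊆ S  — applicable
  S \ del = {locked(d_kitchen_office), open(d_dock_kitchen), open(d_hall_lab)}
  ∪ add   = {at(kitchen), locked(d_kitchen_office), open(d_dock_kitchen), open(d_hall_lab)}

== RESULT ==
["at(kitchen)", "locked(d_kitchen_office)", "open(d_dock_kitchen)", "open(d_hall_lab)"]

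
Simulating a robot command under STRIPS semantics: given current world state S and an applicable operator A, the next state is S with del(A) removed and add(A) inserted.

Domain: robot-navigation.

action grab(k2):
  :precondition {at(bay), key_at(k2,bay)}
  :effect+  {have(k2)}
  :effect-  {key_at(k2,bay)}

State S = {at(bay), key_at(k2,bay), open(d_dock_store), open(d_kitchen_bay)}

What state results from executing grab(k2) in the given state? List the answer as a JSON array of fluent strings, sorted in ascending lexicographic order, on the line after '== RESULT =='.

Compute (S \ del) ∪ add:
  pre ⊆ S: {at(bay), key_at(k2,bay)} ⊆ S  — applicable
  S \ del = {at(bay), open(d_dock_store), open(d_kitchen_bay)}
  ∪ add   = {at(bay), have(k2), open(d_dock_store), open(d_kitchen_bay)}

== RESULT ==
["at(bay)", "have(k2)", "open(d_dock_store)", "open(d_kitchen_bay)"]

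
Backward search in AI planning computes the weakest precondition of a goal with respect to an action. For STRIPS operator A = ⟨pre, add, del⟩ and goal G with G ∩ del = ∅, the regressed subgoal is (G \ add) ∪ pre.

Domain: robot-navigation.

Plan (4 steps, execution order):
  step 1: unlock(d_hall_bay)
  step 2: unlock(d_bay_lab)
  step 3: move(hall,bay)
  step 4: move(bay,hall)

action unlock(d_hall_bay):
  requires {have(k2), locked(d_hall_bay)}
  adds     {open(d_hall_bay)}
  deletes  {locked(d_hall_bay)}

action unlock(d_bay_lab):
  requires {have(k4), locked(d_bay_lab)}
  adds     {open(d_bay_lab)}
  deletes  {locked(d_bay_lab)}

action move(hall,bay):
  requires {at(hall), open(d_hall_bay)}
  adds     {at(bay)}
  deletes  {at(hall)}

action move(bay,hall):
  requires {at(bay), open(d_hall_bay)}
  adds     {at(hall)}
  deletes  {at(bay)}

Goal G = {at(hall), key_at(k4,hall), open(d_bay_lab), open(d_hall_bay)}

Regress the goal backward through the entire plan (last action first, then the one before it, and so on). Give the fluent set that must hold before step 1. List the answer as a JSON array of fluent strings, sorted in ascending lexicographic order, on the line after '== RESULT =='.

Work backward from the goal:
  through step 4 (move(bay,hall)): drop {at(hall)}, keep {key_at(k4,hall), open(d_bay_lab), open(d_hall_bay)}, require {at(bay), open(d_hall_bay)}
    → {at(bay), key_at(k4,hall), open(d_bay_lab), open(d_hall_bay)}
  through step 3 (move(hall,bay)): drop {at(bay)}, keep {key_at(k4,hall), open(d_bay_lab), open(d_hall_bay)}, require {at(hall), open(d_hall_bay)}
    → {at(hall), key_at(k4,hall), open(d_bay_lab), open(d_hall_bay)}
  through step 2 (unlock(d_bay_lab)): drop {open(d_bay_lab)}, keep {at(hall), key_at(k4,hall), open(d_hall_bay)}, require {have(k4), locked(d_bay_lab)}
    → {at(hall), have(k4), key_at(k4,hall), locked(d_bay_lab), open(d_hall_bay)}
  through step 1 (unlock(d_hall_bay)): drop {open(d_hall_bay)}, keep {at(hall), have(k4), key_at(k4,hall), locked(d_bay_lab)}, require {have(k2), locked(d_hall_bay)}
    → {at(hall), have(k2), have(k4), key_at(k4,hall), locked(d_bay_lab), locked(d_hall_bay)}

== RESULT ==
["at(hall)", "have(k2)", "have(k4)", "key_at(k4,hall)", "locked(d_bay_lab)", "locked(d_hall_bay)"]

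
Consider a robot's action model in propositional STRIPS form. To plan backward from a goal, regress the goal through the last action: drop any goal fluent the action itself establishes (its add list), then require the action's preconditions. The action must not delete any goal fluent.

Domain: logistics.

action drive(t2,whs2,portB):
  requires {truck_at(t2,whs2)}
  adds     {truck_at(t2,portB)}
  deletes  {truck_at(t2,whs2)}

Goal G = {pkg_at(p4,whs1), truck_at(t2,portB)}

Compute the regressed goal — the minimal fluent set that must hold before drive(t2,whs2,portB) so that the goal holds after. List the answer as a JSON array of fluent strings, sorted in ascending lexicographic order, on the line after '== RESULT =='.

Regress:
  G ∩ del = {}  (empty — regression defined)
  G \ add = {pkg_at(p4,whs1), truck_at(t2,portB)} \ {truck_at(t2,portB)} = {pkg_at(p4,whs1)}
  ∪ pre   = {pkg_at(p4,whs1)} ∪ {truck_at(t2,whs2)}
          = {pkg_at(p4,whs1), truck_at(t2,whs2)}

== RESULT ==
["pkg_at(p4,whs1)", "truck_at(t2,whs2)"]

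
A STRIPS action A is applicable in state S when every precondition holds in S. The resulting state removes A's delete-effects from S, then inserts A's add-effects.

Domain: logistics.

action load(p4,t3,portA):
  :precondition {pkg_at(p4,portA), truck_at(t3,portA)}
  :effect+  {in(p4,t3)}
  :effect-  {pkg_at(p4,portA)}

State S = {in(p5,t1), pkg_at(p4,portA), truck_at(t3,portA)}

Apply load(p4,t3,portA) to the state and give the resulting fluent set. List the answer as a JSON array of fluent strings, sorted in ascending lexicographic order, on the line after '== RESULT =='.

Progress:
  pre ⊆ S: {pkg_at(p4,portA), truck_at(t3,portA)} ⊆ S  — applicable
  S \ del = {in(p5,t1), truck_at(t3,portA)}
  ∪ add   = {in(p4,t3), in(p5,t1), truck_at(t3,portA)}

== RESULT ==
["in(p4,t3)", "in(p5,t1)", "truck_at(t3,portA)"]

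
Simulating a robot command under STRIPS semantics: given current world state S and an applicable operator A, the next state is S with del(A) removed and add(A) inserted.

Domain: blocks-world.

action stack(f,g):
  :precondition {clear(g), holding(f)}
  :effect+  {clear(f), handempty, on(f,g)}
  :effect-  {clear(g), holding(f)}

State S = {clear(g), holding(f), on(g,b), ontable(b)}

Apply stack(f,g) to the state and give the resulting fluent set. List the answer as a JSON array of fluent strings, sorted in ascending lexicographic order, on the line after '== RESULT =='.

Progress:
  pre ⊆ S: {clear(g), holding(f)} ⊆ S  — applicable
  S \ del = {on(g,b), ontable(b)}
  ∪ add   = {clear(f), handempty, on(f,g), on(g,b), ontable(b)}

== RESULT ==
["clear(f)", "handempty", "on(f,g)", "on(g,b)", "ontable(b)"]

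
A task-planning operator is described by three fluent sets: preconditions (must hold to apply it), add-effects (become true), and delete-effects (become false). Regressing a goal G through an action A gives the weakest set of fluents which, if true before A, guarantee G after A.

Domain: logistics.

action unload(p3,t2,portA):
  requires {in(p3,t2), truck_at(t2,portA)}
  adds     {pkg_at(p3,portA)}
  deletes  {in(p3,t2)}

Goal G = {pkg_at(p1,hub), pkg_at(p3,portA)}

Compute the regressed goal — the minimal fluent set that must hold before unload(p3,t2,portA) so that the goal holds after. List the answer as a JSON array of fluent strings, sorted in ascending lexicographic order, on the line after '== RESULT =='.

Regress:
  G ∩ del = {}  (empty — regression defined)
  G \ add = {pkg_at(p1,hub), pkg_at(p3,portA)} \ {pkg_at(p3,portA)} = {pkg_at(p1,hub)}
  ∪ pre   = {pkg_at(p1,hub)} ∪ {in(p3,t2), truck_at(t2,portA)}
          = {in(p3,t2), pkg_at(p1,hub), truck_at(t2,portA)}

== RESULT ==
["in(p3,t2)", "pkg_at(p1,hub)", "truck_at(t2,portA)"]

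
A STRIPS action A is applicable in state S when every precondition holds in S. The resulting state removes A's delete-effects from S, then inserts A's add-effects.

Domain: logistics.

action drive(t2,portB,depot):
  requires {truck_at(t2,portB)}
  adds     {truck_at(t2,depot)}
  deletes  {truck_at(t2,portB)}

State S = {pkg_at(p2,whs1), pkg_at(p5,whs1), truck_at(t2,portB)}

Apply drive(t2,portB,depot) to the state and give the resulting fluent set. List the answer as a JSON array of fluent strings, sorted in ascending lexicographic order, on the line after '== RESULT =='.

Progress:
  pre ⊆ S: {truck_at(t2,portB)} ⊆ S  — applicable
  S \ del = {pkg_at(p2,whs1), pkg_at(p5,whs1)}
  ∪ add   = {pkg_at(p2,whs1), pkg_at(p5,whs1), truck_at(t2,depot)}

== RESULT ==
["pkg_at(p2,whs1)", "pkg_at(p5,whs1)", "truck_at(t2,depot)"]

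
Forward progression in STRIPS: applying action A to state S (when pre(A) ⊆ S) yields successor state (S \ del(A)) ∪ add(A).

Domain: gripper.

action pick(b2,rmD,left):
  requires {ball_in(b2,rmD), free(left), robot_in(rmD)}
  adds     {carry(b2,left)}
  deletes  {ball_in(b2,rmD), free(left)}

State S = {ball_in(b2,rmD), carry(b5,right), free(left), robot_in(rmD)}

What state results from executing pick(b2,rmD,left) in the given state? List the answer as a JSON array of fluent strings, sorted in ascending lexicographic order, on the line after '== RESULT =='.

Progress:
  pre ⊆ S: {ball_in(b2,rmD), free(left), robot_in(rmD)} ⊆ S  — applicable
  S \ del = {carry(b5,right), robot_in(rmD)}
  ∪ add   = {carry(b2,left), carry(b5,right), robot_in(rmD)}

== RESULT ==
["carry(b2,left)", "carry(b5,right)", "robot_in(rmD)"]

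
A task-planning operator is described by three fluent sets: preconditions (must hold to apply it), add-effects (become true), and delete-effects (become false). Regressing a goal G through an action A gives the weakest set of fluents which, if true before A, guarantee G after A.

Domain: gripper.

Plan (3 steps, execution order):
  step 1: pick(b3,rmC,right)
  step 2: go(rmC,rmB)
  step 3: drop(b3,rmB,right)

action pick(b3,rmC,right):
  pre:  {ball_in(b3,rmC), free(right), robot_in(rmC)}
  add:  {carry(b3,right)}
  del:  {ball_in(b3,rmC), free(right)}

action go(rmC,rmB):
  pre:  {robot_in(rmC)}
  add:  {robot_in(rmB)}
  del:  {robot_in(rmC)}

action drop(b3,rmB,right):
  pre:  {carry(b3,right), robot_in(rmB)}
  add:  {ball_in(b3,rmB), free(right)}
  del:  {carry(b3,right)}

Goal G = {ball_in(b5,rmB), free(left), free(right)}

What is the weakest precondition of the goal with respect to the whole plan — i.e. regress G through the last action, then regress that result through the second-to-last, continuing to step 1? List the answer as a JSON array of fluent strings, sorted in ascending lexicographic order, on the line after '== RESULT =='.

Regress step by step:
  through step 3 (drop(b3,rmB,right)): drop {free(right)}, keep {ball_in(b5,rmB), free(left)}, require {carry(b3,right), robot_in(rmB)}
    → {ball_in(b5,rmB), carry(b3,right), free(left), robot_in(rmB)}
  through step 2 (go(rmC,rmB)): drop {robot_in(rmB)}, keep {ball_in(b5,rmB), carry(b3,right), free(left)}, require {robot_in(rmC)}
    → {ball_in(b5,rmB), carry(b3,right), free(left), robot_in(rmC)}
  through step 1 (pick(b3,rmC,right)): drop {carry(b3,right)}, keep {ball_in(b5,rmB), free(left), robot_in(rmC)}, require {ball_in(b3,rmC), free(right), robot_in(rmC)}
    → {ball_in(b3,rmC), ball_in(b5,rmB), free(left), free(right), robot_in(rmC)}

== RESULT ==
["ball_in(b3,rmC)", "ball_in(b5,rmB)", "free(left)", "free(right)", "robot_in(rmC)"]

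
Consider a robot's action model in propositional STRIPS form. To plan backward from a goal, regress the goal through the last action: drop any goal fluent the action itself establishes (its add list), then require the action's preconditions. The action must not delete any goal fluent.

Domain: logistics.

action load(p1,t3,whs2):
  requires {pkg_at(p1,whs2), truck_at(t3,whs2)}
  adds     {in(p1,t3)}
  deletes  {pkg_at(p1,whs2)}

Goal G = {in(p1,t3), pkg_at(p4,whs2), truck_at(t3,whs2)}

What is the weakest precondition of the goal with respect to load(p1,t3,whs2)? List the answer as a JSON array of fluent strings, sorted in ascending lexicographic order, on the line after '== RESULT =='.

Compute (G \ add) ∪ pre:
  G ∩ del = {}  (empty — regression defined)
  G \ add = {in(p1,t3), pkg_at(p4,whs2), truck_at(t3,whs2)} \ {in(p1,t3)} = {pkg_at(p4,whs2), truck_at(t3,whs2)}
  ∪ pre   = {pkg_at(p4,whs2), truck_at(t3,whs2)} ∪ {pkg_at(p1,whs2), truck_at(t3,whs2)}
          = {pkg_at(p1,whs2), pkg_at(p4,whs2), truck_at(t3,whs2)}

== RESULT ==
["pkg_at(p1,whs2)", "pkg_at(p4,whs2)", "truck_at(t3,whs2)"]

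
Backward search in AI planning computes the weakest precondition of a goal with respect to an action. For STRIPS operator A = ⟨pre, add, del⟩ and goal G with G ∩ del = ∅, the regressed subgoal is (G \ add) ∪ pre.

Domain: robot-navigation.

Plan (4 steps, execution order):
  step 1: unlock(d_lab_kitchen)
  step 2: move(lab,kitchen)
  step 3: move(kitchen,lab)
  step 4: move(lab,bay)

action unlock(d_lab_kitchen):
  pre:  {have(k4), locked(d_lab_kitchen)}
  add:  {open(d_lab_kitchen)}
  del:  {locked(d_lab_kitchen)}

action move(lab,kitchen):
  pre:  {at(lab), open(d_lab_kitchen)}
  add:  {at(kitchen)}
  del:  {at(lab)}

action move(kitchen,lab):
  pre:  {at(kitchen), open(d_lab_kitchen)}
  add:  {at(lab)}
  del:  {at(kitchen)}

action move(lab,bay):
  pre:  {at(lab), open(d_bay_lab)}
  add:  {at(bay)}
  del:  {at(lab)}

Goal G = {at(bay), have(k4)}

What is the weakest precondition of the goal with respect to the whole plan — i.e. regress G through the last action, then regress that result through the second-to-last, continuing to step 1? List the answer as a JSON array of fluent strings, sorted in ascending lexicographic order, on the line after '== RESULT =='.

Regress step by step:
  through step 4 (move(lab,bay)): drop {at(bay)}, keep {have(k4)}, require {at(lab), open(d_bay_lab)}
    → {at(lab), have(k4), open(d_bay_lab)}
  through step 3 (move(kitchen,lab)): drop {at(lab)}, keep {have(k4), open(d_bay_lab)}, require {at(kitchen), open(d_lab_kitchen)}
    → {at(kitchen), have(k4), open(d_bay_lab), open(d_lab_kitchen)}
  through step 2 (move(lab,kitchen)): drop {at(kitchen)}, keep {have(k4), open(d_bay_lab), open(d_lab_kitchen)}, require {at(lab), open(d_lab_kitchen)}
    → {at(lab), have(k4), open(d_bay_lab), open(d_lab_kitchen)}
  through step 1 (unlock(d_lab_kitchen)): drop {open(d_lab_kitchen)}, keep {at(lab), have(k4), open(d_bay_lab)}, require {have(k4), locked(d_lab_kitchen)}
    → {at(lab), have(k4), locked(d_lab_kitchen), open(d_bay_lab)}

== RESULT ==
["at(lab)", "have(k4)", "locked(d_lab_kitchen)", "open(d_bay_lab)"]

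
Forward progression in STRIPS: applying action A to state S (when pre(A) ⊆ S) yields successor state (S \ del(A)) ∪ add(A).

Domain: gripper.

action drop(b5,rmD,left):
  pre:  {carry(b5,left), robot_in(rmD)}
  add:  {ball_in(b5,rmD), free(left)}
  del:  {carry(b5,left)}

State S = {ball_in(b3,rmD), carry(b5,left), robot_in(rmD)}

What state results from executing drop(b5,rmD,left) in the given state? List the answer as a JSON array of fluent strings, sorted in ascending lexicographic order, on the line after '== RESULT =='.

Compute (S \ del) ∪ add:
  pre ⊆ S: {carry(b5,left), robot_in(rmD)} ⊆ S  — applicable
  S \ del = {ball_in(b3,rmD), robot_in(rmD)}
  ∪ add   = {ball_in(b3,rmD), ball_in(b5,rmD), free(left), robot_in(rmD)}

== RESULT ==
["ball_in(b3,rmD)", "ball_in(b5,rmD)", "free(left)", "robot_in(rmD)"]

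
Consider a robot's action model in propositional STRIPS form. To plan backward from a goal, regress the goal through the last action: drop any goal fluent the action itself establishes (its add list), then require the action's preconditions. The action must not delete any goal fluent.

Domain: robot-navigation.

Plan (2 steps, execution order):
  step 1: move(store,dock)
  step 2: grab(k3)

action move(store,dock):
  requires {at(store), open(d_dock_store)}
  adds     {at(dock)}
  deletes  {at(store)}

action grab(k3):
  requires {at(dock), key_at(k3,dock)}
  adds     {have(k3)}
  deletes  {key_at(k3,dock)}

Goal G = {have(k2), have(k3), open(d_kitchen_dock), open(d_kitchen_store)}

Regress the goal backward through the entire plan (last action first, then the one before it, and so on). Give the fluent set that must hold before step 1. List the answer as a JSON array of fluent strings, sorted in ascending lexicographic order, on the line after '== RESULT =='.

Regress step by step:
  through step 2 (grab(k3)): drop {have(k3)}, keep {have(k2), open(d_kitchen_dock), open(d_kitchen_store)}, require {at(dock), key_at(k3,dock)}
    → {at(dock), have(k2), key_at(k3,dock), open(d_kitchen_dock), open(d_kitchen_store)}
  through step 1 (move(store,dock)): drop {at(dock)}, keep {have(k2), key_at(k3,dock), open(d_kitchen_dock), open(d_kitchen_store)}, require {at(store), open(d_dock_store)}
    → {at(store), have(k2), key_at(k3,dock), open(d_dock_store), open(d_kitchen_dock), open(d_kitchen_store)}

== RESULT ==
["at(store)", "have(k2)", "key_at(k3,dock)", "open(d_dock_store)", "open(d_kitchen_dock)", "open(d_kitchen_store)"]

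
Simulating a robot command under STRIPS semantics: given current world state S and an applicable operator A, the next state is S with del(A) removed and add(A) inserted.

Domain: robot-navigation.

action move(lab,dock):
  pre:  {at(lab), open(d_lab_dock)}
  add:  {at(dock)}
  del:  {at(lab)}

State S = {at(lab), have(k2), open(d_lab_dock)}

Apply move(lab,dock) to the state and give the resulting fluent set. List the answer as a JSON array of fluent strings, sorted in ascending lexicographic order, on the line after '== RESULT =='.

Compute (S \ del) ∪ add:
  pre ⊆ S: {at(lab), open(d_lab_dock)} ⊆ S  — applicable
  S \ del = {have(k2), open(d_lab_dock)}
  ∪ add   = {at(dock), have(k2), open(d_lab_dock)}

== RESULT ==
["at(dock)", "have(k2)", "open(d_lab_dock)"]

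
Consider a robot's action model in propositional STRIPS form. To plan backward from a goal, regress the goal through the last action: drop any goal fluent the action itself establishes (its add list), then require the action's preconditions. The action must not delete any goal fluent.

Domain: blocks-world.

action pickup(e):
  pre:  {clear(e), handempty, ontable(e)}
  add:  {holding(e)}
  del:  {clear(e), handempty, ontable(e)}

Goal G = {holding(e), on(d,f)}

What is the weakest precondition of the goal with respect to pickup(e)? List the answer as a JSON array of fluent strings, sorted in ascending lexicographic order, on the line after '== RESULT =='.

Compute (G \ add) ∪ pre:
  G ∩ del = {}  (empty — regression defined)
  G \ add = {holding(e), on(d,f)} \ {holding(e)} = {on(d,f)}
  ∪ pre   = {on(d,f)} ∪ {clear(e), handempty, ontable(e)}
          = {clear(e), handempty, on(d,f), ontable(e)}

== RESULT ==
["clear(e)", "handempty", "on(d,f)", "ontable(e)"]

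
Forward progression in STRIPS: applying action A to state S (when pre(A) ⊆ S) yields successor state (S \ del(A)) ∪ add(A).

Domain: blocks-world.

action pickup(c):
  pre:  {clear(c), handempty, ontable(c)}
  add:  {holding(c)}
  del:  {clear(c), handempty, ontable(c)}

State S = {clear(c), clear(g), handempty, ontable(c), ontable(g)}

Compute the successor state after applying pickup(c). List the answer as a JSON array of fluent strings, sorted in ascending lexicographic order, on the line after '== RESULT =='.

Progress:
  pre ⊆ S: {clear(c), handempty, ontable(c)} ⊆ S  — applicable
  S \ del = {clear(g), ontable(g)}
  ∪ add   = {clear(g), holding(c), ontable(g)}

== RESULT ==
["clear(g)", "holding(c)", "ontable(g)"]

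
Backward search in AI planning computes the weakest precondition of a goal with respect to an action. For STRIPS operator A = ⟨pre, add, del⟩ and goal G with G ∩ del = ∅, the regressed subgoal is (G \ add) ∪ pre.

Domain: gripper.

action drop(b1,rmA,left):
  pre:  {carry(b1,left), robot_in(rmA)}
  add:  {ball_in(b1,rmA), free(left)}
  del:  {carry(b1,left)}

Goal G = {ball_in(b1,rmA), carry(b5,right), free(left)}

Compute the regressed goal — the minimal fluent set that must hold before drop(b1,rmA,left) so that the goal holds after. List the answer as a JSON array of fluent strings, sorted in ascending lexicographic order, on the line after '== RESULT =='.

Regress:
  G ∩ del = {}  (empty — regression defined)
  G \ add = {ball_in(b1,rmA), carry(b5,right), free(left)} \ {ball_in(b1,rmA), free(left)} = {carry(b5,right)}
  ∪ pre   = {carry(b5,right)} ∪ {carry(b1,left), robot_in(rmA)}
          = {carry(b1,left), carry(b5,right), robot_in(rmA)}

== RESULT ==
["carry(b1,left)", "carry(b5,right)", "robot_in(rmA)"]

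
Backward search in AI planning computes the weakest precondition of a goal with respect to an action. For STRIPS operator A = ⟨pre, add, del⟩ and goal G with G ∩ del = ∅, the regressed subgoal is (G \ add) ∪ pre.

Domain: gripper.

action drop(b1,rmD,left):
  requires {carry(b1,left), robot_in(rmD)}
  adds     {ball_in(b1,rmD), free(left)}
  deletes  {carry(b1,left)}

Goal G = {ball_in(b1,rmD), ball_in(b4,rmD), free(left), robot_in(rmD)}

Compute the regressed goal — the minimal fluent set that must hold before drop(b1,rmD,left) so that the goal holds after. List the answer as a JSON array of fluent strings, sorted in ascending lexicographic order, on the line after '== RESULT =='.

Regress:
  G ∩ del = {}  (empty — regression defined)
  G \ add = {ball_in(b1,rmD), ball_in(b4,rmD), free(left), robot_in(rmD)} \ {ball_in(b1,rmD), free(left)} = {ball_in(b4,rmD), robot_in(rmD)}
  ∪ pre   = {ball_in(b4,rmD), robot_in(rmD)} ∪ {carry(b1,left), robot_in(rmD)}
          = {ball_in(b4,rmD), carry(b1,left), robot_in(rmD)}

== RESULT ==
["ball_in(b4,rmD)", "carry(b1,left)", "robot_in(rmD)"]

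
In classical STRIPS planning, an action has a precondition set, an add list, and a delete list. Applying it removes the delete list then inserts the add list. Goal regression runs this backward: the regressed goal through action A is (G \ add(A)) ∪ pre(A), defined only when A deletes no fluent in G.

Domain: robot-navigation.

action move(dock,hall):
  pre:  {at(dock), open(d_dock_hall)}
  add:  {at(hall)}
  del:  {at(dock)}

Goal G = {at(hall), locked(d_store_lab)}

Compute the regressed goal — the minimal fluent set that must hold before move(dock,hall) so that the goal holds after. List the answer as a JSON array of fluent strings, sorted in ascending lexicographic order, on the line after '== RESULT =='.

Regress:
  G ∩ del = {}  (empty — regression defined)
  G \ add = {at(hall), locked(d_store_lab)} \ {at(hall)} = {locked(d_store_lab)}
  ∪ pre   = {locked(d_store_lab)} ∪ {at(dock), open(d_dock_hall)}
          = {at(dock), locked(d_store_lab), open(d_dock_hall)}

== RESULT ==
["at(dock)", "locked(d_store_lab)", "open(d_dock_hall)"]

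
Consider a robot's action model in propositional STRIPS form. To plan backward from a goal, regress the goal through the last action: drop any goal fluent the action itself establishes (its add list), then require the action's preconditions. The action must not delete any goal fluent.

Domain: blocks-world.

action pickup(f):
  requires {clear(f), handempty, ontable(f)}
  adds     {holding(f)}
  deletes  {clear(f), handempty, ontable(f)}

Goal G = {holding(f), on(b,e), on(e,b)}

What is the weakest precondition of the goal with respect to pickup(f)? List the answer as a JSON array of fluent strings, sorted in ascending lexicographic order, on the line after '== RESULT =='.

Compute (G \ add) ∪ pre:
  G ∩ del = {}  (empty — regression defined)
  G \ add = {holding(f), on(b,e), on(e,b)} \ {holding(f)} = {on(b,e), on(e,b)}
  ∪ pre   = {on(b,e), on(e,b)} ∪ {clear(f), handempty, ontable(f)}
          = {clear(f), handempty, on(b,e), on(e,b), ontable(f)}

== RESULT ==
["clear(f)", "handempty", "on(b,e)", "on(e,b)", "ontable(f)"]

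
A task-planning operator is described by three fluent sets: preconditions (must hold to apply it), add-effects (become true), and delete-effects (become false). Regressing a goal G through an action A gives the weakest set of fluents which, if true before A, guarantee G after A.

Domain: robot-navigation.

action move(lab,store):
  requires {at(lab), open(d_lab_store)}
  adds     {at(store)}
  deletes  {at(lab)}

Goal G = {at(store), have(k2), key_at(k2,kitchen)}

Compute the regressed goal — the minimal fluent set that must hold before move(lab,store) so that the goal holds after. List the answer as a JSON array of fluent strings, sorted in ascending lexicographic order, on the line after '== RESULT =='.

Compute (G \ add) ∪ pre:
  G ∩ del = {}  (empty — regression defined)
  G \ add = {at(store), have(k2), key_at(k2,kitchen)} \ {at(store)} = {have(k2), key_at(k2,kitchen)}
  ∪ pre   = {have(k2), key_at(k2,kitchen)} ∪ {at(lab), open(d_lab_store)}
          = {at(lab), have(k2), key_at(k2,kitchen), open(d_lab_store)}

== RESULT ==
["at(lab)", "have(k2)", "key_at(k2,kitchen)", "open(d_lab_store)"]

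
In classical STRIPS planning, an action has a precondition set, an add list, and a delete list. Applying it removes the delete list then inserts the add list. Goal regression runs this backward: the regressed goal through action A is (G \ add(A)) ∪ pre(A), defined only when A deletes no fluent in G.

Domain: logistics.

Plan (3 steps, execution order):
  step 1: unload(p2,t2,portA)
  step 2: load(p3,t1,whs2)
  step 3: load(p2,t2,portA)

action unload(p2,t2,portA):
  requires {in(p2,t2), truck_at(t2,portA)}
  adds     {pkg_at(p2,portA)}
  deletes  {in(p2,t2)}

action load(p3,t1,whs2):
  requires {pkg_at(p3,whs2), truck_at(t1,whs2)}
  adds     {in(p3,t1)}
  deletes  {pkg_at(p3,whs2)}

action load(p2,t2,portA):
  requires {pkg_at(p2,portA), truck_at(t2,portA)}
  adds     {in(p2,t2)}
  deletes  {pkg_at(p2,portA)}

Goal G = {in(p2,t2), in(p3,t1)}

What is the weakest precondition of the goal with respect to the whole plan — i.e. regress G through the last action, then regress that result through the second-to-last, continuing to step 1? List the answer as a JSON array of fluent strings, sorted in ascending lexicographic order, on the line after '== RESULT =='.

Work backward from the goal:
  through step 3 (load(p2,t2,portA)): drop {in(p2,t2)}, keep {in(p3,t1)}, require {pkg_at(p2,portA), truck_at(t2,portA)}
    → {in(p3,t1), pkg_at(p2,portA), truck_at(t2,portA)}
  through step 2 (load(p3,t1,whs2)): drop {in(p3,t1)}, keep {pkg_at(p2,portA), truck_at(t2,portA)}, require {pkg_at(p3,whs2), truck_at(t1,whs2)}
    → {pkg_at(p2,portA), pkg_at(p3,whs2), truck_at(t1,whs2), truck_at(t2,portA)}
  through step 1 (unload(p2,t2,portA)): drop {pkg_at(p2,portA)}, keep {pkg_at(p3,whs2), truck_at(t1,whs2), truck_at(t2,portA)}, require {in(p2,t2), truck_at(t2,portA)}
    → {in(p2,t2), pkg_at(p3,whs2), truck_at(t1,whs2), truck_at(t2,portA)}

== RESULT ==
["in(p2,t2)", "pkg_at(p3,whs2)", "truck_at(t1,whs2)", "truck_at(t2,portA)"]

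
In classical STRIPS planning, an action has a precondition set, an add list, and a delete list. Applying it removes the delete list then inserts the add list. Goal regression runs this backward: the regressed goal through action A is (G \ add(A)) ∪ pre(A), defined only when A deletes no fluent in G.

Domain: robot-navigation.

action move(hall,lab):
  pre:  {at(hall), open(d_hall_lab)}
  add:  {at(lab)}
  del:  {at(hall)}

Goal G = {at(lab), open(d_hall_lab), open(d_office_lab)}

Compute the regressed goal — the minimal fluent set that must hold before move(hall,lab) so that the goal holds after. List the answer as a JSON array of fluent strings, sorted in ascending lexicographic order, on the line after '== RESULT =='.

Compute (G \ add) ∪ pre:
  G ∩ del = {}  (empty — regression defined)
  G \ add = {at(lab), open(d_hall_lab), open(d_office_lab)} \ {at(lab)} = {open(d_hall_lab), open(d_office_lab)}
  ∪ pre   = {open(d_hall_lab), open(d_office_lab)} ∪ {at(hall), open(d_hall_lab)}
          = {at(hall), open(d_hall_lab), open(d_office_lab)}

== RESULT ==
["at(hall)", "open(d_hall_lab)", "open(d_office_lab)"]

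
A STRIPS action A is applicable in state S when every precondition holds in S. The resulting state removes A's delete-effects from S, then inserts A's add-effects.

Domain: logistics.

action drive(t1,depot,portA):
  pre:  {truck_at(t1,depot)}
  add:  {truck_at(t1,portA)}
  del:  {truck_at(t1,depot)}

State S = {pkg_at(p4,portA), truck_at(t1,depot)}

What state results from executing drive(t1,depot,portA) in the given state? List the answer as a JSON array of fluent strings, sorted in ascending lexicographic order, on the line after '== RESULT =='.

Compute (S \ del) ∪ add:
  pre ⊆ S: {truck_at(t1,depot)} ⊆ S  — applicable
  S \ del = {pkg_at(p4,portA)}
  ∪ add   = {pkg_at(p4,portA), truck_at(t1,portA)}

== RESULT ==
["pkg_at(p4,portA)", "truck_at(t1,portA)"]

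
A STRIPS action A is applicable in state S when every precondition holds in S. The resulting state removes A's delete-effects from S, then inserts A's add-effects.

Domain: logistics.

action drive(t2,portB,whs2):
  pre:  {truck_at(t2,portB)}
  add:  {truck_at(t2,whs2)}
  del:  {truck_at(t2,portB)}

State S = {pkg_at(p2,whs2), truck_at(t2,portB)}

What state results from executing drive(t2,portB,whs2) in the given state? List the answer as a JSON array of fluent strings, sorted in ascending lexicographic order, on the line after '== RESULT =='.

Progress:
  pre ⊆ S: {truck_at(t2,portB)} ⊆ S  — applicable
  S \ del = {pkg_at(p2,whs2)}
  ∪ add   = {pkg_at(p2,whs2), truck_at(t2,whs2)}

== RESULT ==
["pkg_at(p2,whs2)", "truck_at(t2,whs2)"]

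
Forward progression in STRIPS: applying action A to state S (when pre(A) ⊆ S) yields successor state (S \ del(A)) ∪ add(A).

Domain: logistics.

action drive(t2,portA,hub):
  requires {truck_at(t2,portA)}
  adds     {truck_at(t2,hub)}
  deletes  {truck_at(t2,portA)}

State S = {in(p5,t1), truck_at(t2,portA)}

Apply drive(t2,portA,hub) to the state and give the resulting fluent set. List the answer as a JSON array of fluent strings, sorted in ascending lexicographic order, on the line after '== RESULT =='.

Progress:
  pre ⊆ S: {truck_at(t2,portA)} ⊆ S  — applicable
  S \ del = {in(p5,t1)}
  ∪ add   = {in(p5,t1), truck_at(t2,hub)}

== RESULT ==
["in(p5,t1)", "truck_at(t2,hub)"]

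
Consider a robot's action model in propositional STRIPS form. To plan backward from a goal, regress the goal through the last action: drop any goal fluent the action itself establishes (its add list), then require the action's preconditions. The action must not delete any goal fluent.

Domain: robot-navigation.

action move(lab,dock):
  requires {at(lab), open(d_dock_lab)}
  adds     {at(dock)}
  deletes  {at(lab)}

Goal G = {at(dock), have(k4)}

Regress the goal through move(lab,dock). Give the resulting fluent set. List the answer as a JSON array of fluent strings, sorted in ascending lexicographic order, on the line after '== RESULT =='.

Regress:
  G ∩ del = {}  (empty — regression defined)
  G \ add = {at(dock), have(k4)} \ {at(dock)} = {have(k4)}
  ∪ pre   = {have(k4)} ∪ {at(lab), open(d_dock_lab)}
          = {at(lab), have(k4), open(d_dock_lab)}

== RESULT ==
["at(lab)", "have(k4)", "open(d_dock_lab)"]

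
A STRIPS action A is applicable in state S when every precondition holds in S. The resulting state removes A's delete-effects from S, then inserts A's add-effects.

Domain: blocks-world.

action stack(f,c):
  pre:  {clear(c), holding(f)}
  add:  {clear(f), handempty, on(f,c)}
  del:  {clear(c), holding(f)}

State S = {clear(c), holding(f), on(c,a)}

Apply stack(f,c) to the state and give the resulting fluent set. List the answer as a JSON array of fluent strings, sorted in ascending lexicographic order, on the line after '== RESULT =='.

Progress:
  pre ⊆ S: {clear(c), holding(f)} ⊆ S  — applicable
  S \ del = {on(c,a)}
  ∪ add   = {clear(f), handempty, on(c,a), on(f,c)}

== RESULT ==
["clear(f)", "handempty", "on(c,a)", "on(f,c)"]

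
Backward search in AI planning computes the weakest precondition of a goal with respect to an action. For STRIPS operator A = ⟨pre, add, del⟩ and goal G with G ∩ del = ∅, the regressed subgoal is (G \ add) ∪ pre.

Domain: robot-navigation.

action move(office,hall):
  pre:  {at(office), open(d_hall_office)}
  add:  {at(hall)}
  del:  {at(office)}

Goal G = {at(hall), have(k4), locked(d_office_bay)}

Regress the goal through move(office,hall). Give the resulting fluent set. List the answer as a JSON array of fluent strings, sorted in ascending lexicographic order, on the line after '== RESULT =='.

Regress:
  G ∩ del = {}  (empty — regression defined)
  G \ add = {at(hall), have(k4), locked(d_office_bay)} \ {at(hall)} = {have(k4), locked(d_office_bay)}
  ∪ pre   = {have(k4), locked(d_office_bay)} ∪ {at(office), open(d_hall_office)}
          = {at(office), have(k4), locked(d_office_bay), open(d_hall_office)}

== RESULT ==
["at(office)", "have(k4)", "locked(d_office_bay)", "open(d_hall_office)"]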